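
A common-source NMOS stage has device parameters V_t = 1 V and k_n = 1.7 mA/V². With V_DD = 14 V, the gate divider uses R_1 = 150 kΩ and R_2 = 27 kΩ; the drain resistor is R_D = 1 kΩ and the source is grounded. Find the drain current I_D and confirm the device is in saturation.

V_G = V_DD·R_2/(R_1+R_2) = 14×27/177 = 2.14 V. With the source grounded, V_GS = V_G = 2.14 V.
Assume saturation: I_D = (k_n/2)(V_GS − V_t)² = (1.7/2)×(2.14 − 1)² = 0.85×1.14² = 1.1 mA.
V_DS = V_DD − I_D·R_D = 14 − 1.1×1 = 12.9 V.
Saturation requires V_DS ≥ V_GS − V_t = 1.14 V; 12.9 ≥ 1.14 ✓.

I_D ≈ 1.1 mA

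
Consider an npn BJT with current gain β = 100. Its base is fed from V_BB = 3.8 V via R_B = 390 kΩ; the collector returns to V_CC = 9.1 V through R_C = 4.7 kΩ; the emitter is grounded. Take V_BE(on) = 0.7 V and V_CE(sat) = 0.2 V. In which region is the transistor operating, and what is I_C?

Assume active. Base-emitter loop: I_B = (V_BB − V_BE)/R_B = (3.8 − 0.7)/390 = 0.00795 mA.
I_C = β·I_B = 100×0.00795 = 0.795 mA.
V_CE = V_CC − I_C·R_C = 9.1 − 0.795×4.7 = 5.36 V > V_CE(sat), so the active-region assumption holds.

active; I_C ≈ 0.79 mA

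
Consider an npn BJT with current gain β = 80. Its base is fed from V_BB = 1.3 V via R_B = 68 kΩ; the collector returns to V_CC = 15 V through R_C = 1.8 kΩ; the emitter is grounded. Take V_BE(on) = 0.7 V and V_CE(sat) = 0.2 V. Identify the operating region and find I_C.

active; I_C ≈ 0.71 mA

Assume active. Base-emitter loop: I_B = (V_BB − V_BE)/R_B = (1.3 − 0.7)/68 = 0.00882 mA.
I_C = β·I_B = 80×0.00882 = 0.706 mA.
V_CE = V_CC − I_C·R_C = 15 − 0.706×1.8 = 13.7 V > V_CE(sat), so the active-region assumption holds.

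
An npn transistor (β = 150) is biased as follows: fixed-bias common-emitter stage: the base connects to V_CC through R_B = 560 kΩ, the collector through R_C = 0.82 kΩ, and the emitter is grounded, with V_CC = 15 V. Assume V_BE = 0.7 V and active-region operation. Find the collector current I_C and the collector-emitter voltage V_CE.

I_C ≈ 3.8 mA, V_CE ≈ 12 V

Base loop: V_CC = I_B·R_B + V_BE, so I_B = (15 − 0.7)/560 kΩ = 0.0255 mA.
In the active region I_C = β·I_B = 150 × 0.0255 = 3.83 mA.
Collector loop: V_CE = V_CC − I_C·R_C = 15 − 3.83×0.82 = 11.9 V.
Since V_CE = 11.9 V > V_CE(sat) ≈ 0.2 V, the transistor is in the active region as assumed.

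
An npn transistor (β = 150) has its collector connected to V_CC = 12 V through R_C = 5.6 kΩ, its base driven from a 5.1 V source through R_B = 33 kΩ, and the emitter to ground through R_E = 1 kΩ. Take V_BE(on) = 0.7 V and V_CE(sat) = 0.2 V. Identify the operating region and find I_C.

Assume active: I_B = (5.1 − 0.7)/(33 + 151×1) = 0.0239 mA, I_C = β·I_B = 3.59 mA.
Then V_CE = 12 − 3.59×5.6 − 3.61×1 = -11.7 V < 0.2 V — the active assumption fails.
Re-solve with V_CE = 0.2 V. KCL at the emitter: V_E/R_E = (V_BB−0.7−V_E)/R_B + (V_CC−0.2−V_E)/R_C, giving V_E = 1.85 V.
I_C = (V_CC − 0.2 − V_E)/R_C = (11.8 − 1.85)/5.6 = 1.78 mA.
Check: I_B = (4.4 − 1.85)/33 = 0.0772 mA, and β·I_B = 11.6 mA > I_C, confirming saturation.

saturation; I_C ≈ 1.8 mA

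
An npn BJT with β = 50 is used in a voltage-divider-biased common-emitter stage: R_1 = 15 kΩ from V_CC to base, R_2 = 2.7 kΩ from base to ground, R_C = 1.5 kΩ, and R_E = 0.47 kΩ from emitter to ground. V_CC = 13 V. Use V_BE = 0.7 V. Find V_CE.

V_CE ≈ 8.2 V

Thevenize the base divider: V_Th = V_CC·R_2/(R_1+R_2) = 13×2.7/17.7 = 1.98 V, R_Th = R_1‖R_2 = 2.29 kΩ.
Base-emitter loop: V_Th = I_B·R_Th + V_BE + (β+1)I_B·R_E, so I_B = (1.98 − 0.7) / (2.29 + 51×0.47) = 0.0489 mA.
I_C = β·I_B = 50×0.0489 = 2.44 mA, and I_E = (β+1)I_B = 2.49 mA.
V_CE = V_CC − I_C·R_C − I_E·R_E = 13 − 2.44×1.5 − 2.49×0.47 = 8.16 V.
V_CE = 8.16 V > 0.2 V confirms active-region operation.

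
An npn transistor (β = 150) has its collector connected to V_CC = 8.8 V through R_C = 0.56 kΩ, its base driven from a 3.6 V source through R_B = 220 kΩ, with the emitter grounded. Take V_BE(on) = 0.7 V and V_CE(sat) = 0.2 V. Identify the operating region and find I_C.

active; I_C ≈ 2 mA

Assume active. Base-emitter loop: I_B = (V_BB − V_BE)/R_B = (3.6 − 0.7)/220 = 0.0132 mA.
I_C = β·I_B = 150×0.0132 = 1.98 mA.
V_CE = V_CC − I_C·R_C = 8.8 − 1.98×0.56 = 7.69 V > V_CE(sat), so the active-region assumption holds.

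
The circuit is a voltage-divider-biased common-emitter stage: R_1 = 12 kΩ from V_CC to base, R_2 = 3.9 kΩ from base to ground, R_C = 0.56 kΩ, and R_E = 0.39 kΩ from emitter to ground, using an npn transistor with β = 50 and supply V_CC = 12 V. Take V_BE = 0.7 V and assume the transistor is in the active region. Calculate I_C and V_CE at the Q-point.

Thevenize the base divider: V_Th = V_CC·R_2/(R_1+R_2) = 12×3.9/15.9 = 2.94 V, R_Th = R_1‖R_2 = 2.94 kΩ.
Base-emitter loop: V_Th = I_B·R_Th + V_BE + (β+1)I_B·R_E, so I_B = (2.94 − 0.7) / (2.94 + 51×0.39) = 0.0983 mA.
I_C = β·I_B = 50×0.0983 = 4.91 mA, and I_E = (β+1)I_B = 5.01 mA.
V_CE = V_CC − I_C·R_C − I_E·R_E = 12 − 4.91×0.56 − 5.01×0.39 = 7.29 V.
V_CE = 7.29 V > 0.2 V confirms active-region operation.

I_C ≈ 4.9 mA, V_CE ≈ 7.3 V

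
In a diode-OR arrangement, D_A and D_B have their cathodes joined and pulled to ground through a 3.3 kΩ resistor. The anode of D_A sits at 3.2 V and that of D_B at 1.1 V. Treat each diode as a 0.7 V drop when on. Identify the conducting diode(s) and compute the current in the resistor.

Assume both conduct. Then node N would need to be at both 3.2−0.7 = 2.5 V and 1.1−0.7 = 0.4 V, which is impossible.
Assume only D_A conducts: V_N = 3.2 − 0.7 = 2.5 V, so I_R = 2.5/3.3 = 0.758 mA.
Check D_B: its anode-to-cathode voltage is 1.1 − 2.5 = -1.4 V < 0.7 V, so it is off. The assumption is consistent.

Only D_A conducts; I_R ≈ 0.76 mA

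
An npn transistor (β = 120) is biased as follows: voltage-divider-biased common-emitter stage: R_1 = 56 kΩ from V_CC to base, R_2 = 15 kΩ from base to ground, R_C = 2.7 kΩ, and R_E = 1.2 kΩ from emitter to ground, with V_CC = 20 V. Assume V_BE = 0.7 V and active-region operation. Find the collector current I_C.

I_C ≈ 2.7 mA

Thevenize the base divider: V_Th = V_CC·R_2/(R_1+R_2) = 20×15/71 = 4.23 V, R_Th = R_1‖R_2 = 11.8 kΩ.
Base-emitter loop: V_Th = I_B·R_Th + V_BE + (β+1)I_B·R_E, so I_B = (4.23 − 0.7) / (11.8 + 121×1.2) = 0.0225 mA.
I_C = β·I_B = 120×0.0225 = 2.69 mA, and I_E = (β+1)I_B = 2.72 mA.
V_CE = V_CC − I_C·R_C − I_E·R_E = 20 − 2.69×2.7 − 2.72×1.2 = 9.47 V.
V_CE = 9.47 V > 0.2 V confirms active-region operation.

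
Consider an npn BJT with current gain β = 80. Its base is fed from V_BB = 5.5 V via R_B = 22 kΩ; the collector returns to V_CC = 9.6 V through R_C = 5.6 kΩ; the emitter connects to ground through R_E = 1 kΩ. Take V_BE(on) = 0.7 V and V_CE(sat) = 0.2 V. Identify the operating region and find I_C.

Assume active: I_B = (5.5 − 0.7)/(22 + 81×1) = 0.0466 mA, I_C = β·I_B = 3.73 mA.
Then V_CE = 9.6 − 3.73×5.6 − 3.77×1 = -15.1 V < 0.2 V — the active assumption fails.
Re-solve with V_CE = 0.2 V. KCL at the emitter: V_E/R_E = (V_BB−0.7−V_E)/R_B + (V_CC−0.2−V_E)/R_C, giving V_E = 1.55 V.
I_C = (V_CC − 0.2 − V_E)/R_C = (9.4 − 1.55)/5.6 = 1.4 mA.
Check: I_B = (4.8 − 1.55)/22 = 0.148 mA, and β·I_B = 11.8 mA > I_C, confirming saturation.

saturation; I_C ≈ 1.4 mA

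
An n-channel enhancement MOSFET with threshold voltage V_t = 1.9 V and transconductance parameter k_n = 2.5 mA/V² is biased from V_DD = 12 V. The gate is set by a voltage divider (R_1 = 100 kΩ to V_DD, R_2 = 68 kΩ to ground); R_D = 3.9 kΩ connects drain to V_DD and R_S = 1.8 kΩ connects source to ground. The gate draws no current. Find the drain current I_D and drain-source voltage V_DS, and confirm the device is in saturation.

I_D ≈ 1.1 mA, V_DS ≈ 5.6 V

V_G = V_DD·R_2/(R_1+R_2) = 12×68/168 = 4.86 V.
Assume saturation: I_D = (k_n/2)(V_GS − V_t)² with V_GS = V_G − I_D·R_S = 4.86 − 1.8·I_D.
Substituting gives 4.05·I_D² − 14.3·I_D + 10.9 = 0, with roots I_D = 1.12 or 2.42 mA.
The root I_D = 2.42 mA gives V_GS = 0.51 V ≤ V_t, so take I_D = 1.12 mA.
Then V_GS = 2.85 V and V_DS = V_DD − I_D(R_D+R_S) = 12 − 1.12×5.7 = 5.63 V.
Saturation requires V_DS ≥ V_GS − V_t = 0.946 V; 5.63 ≥ 0.946 ✓.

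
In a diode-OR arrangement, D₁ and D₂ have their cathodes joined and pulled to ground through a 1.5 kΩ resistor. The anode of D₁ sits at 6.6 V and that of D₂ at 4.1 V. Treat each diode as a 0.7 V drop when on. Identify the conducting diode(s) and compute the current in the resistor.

Assume both conduct. Then node N would need to be at both 6.6−0.7 = 5.9 V and 4.1−0.7 = 3.4 V, which is impossible.
Assume only D₁ conducts: V_N = 6.6 − 0.7 = 5.9 V, so I_R = 5.9/1.5 = 3.93 mA.
Check D₂: its anode-to-cathode voltage is 4.1 − 5.9 = -1.8 V < 0.7 V, so it is off. The assumption is consistent.

Only D₁ conducts; I_R ≈ 3.9 mA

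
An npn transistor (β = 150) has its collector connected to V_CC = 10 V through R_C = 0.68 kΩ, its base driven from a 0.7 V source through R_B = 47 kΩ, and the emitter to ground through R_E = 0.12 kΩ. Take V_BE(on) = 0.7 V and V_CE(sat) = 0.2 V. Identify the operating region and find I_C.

cutoff; I_C ≈ 0

V_BB = 0.7 V ≤ V_BE(on) = 0.7 V, so the base-emitter junction is not forward biased.
The transistor is in cutoff: I_B = I_C = 0.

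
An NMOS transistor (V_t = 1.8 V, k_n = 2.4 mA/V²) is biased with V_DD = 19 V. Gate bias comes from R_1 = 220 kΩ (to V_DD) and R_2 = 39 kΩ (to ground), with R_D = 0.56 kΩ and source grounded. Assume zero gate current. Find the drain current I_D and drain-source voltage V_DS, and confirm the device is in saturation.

I_D ≈ 1.4 mA, V_DS ≈ 18 V

V_G = V_DD·R_2/(R_1+R_2) = 19×39/259 = 2.86 V. With the source grounded, V_GS = V_G = 2.86 V.
Assume saturation: I_D = (k_n/2)(V_GS − V_t)² = (2.4/2)×(2.86 − 1.8)² = 1.2×1.06² = 1.35 mA.
V_DS = V_DD − I_D·R_D = 19 − 1.35×0.56 = 18.2 V.
Saturation requires V_DS ≥ V_GS − V_t = 1.06 V; 18.2 ≥ 1.06 ✓.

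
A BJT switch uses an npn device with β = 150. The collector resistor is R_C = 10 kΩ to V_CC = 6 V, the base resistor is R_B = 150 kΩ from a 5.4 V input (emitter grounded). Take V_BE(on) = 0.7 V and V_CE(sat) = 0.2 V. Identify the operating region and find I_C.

Assume active: I_B = (5.4 − 0.7)/150 = 0.0313 mA, giving I_C = β·I_B = 4.7 mA.
But then V_CE = 6 − 4.7×10 = -41 V < V_CE(sat) = 0.2 V — impossible in the active region.
So the transistor is saturated. With V_CE = 0.2 V, I_C = (V_CC − 0.2)/R_C = 5.8/10 = 0.58 mA.
Check: β·I_B = 4.7 mA > I_C = 0.58 mA, confirming saturation.

saturation; I_C ≈ 0.58 mA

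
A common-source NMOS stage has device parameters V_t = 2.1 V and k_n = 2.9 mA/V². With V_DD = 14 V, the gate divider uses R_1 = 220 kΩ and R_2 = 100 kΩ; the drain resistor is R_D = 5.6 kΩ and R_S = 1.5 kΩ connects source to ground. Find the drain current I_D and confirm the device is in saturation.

V_G = V_DD·R_2/(R_1+R_2) = 14×100/320 = 4.38 V.
Assume saturation: I_D = (k_n/2)(V_GS − V_t)² with V_GS = V_G − I_D·R_S = 4.38 − 1.5·I_D.
Substituting gives 3.26·I_D² − 10.9·I_D + 7.5 = 0, with roots I_D = 0.971 or 2.37 mA.
The root I_D = 2.37 mA gives V_GS = 0.822 V ≤ V_t, so take I_D = 0.971 mA.
Then V_GS = 2.92 V and V_DS = V_DD − I_D(R_D+R_S) = 14 − 0.971×7.1 = 7.11 V.
Saturation requires V_DS ≥ V_GS − V_t = 0.818 V; 7.11 ≥ 0.818 ✓.

I_D ≈ 0.97 mA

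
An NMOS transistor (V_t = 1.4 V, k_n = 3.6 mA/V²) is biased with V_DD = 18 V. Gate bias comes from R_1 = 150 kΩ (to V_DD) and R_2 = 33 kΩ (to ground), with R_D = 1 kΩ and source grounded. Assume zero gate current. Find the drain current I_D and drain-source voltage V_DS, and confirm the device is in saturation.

V_G = V_DD·R_2/(R_1+R_2) = 18×33/183 = 3.25 V. With the source grounded, V_GS = V_G = 3.25 V.
Assume saturation: I_D = (k_n/2)(V_GS − V_t)² = (3.6/2)×(3.25 − 1.4)² = 1.8×1.85² = 6.13 mA.
V_DS = V_DD − I_D·R_D = 18 − 6.13×1 = 11.9 V.
Saturation requires V_DS ≥ V_GS − V_t = 1.85 V; 11.9 ≥ 1.85 ✓.

I_D ≈ 6.1 mA, V_DS ≈ 12 V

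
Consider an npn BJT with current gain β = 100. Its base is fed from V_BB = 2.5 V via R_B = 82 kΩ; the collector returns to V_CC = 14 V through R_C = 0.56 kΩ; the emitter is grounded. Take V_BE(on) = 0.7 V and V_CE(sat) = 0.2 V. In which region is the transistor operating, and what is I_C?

Assume active. Base-emitter loop: I_B = (V_BB − V_BE)/R_B = (2.5 − 0.7)/82 = 0.022 mA.
I_C = β·I_B = 100×0.022 = 2.2 mA.
V_CE = V_CC − I_C·R_C = 14 − 2.2×0.56 = 12.8 V > V_CE(sat), so the active-region assumption holds.

active; I_C ≈ 2.2 mA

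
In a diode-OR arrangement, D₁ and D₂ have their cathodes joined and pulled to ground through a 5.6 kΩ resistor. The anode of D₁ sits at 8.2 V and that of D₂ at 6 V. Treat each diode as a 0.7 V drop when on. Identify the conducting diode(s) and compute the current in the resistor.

Only D₁ conducts; I_R ≈ 1.3 mA

Assume both conduct. Then node N would need to be at both 8.2−0.7 = 7.5 V and 6−0.7 = 5.3 V, which is impossible.
Assume only D₁ conducts: V_N = 8.2 − 0.7 = 7.5 V, so I_R = 7.5/5.6 = 1.34 mA.
Check D₂: its anode-to-cathode voltage is 6 − 7.5 = -1.5 V < 0.7 V, so it is off. The assumption is consistent.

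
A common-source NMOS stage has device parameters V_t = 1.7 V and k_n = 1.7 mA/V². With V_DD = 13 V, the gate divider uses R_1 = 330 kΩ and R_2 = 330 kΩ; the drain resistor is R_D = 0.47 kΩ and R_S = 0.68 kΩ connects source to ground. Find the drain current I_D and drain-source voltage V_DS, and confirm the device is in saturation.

V_G = V_DD·R_2/(R_1+R_2) = 13×330/660 = 6.5 V.
Assume saturation: I_D = (k_n/2)(V_GS − V_t)² with V_GS = V_G − I_D·R_S = 6.5 − 0.68·I_D.
Substituting gives 0.393·I_D² − 6.55·I_D + 19.6 = 0, with roots I_D = 3.91 or 12.8 mA.
The root I_D = 12.8 mA gives V_GS = -2.17 V ≤ V_t, so take I_D = 3.91 mA.
Then V_GS = 3.84 V and V_DS = V_DD − I_D(R_D+R_S) = 13 − 3.91×1.15 = 8.51 V.
Saturation requires V_DS ≥ V_GS − V_t = 2.14 V; 8.51 ≥ 2.14 ✓.

I_D ≈ 3.9 mA, V_DS ≈ 8.5 V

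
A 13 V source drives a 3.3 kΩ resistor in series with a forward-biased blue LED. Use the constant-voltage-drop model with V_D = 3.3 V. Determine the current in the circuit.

KVL around the loop: 13 = V_D + I·R = 3.3 + I × 3.3 kΩ.
So I = (13 − 3.3) / 3.3 kΩ = 9.7 / 3.3 = 2.94 mA.

I ≈ 2.9 mA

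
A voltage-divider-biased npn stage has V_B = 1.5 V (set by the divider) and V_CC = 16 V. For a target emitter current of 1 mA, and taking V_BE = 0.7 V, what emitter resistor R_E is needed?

V_E = V_B − V_BE = 1.5 − 0.7 = 0.8 V.
R_E = V_E / I_E = 0.8 / 1 = 0.8 kΩ.

R_E ≈ 0.8 kΩ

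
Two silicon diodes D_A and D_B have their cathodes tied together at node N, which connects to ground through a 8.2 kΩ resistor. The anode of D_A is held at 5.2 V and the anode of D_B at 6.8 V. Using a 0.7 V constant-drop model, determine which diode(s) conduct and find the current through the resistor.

Only D_B conducts; I_R ≈ 0.74 mA

Assume both conduct. Then node N would need to be at both 5.2−0.7 = 4.5 V and 6.8−0.7 = 6.1 V, which is impossible.
Assume only D_B conducts: V_N = 6.8 − 0.7 = 6.1 V, so I_R = 6.1/8.2 = 0.744 mA.
Check D_A: its anode-to-cathode voltage is 5.2 − 6.1 = -0.9 V < 0.7 V, so it is off. The assumption is consistent.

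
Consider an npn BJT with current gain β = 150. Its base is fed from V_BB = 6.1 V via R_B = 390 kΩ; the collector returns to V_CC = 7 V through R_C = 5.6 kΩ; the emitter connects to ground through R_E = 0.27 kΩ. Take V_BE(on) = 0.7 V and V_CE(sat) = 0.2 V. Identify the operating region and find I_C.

saturation; I_C ≈ 1.2 mA

Assume active: I_B = (6.1 − 0.7)/(390 + 151×0.27) = 0.0125 mA, I_C = β·I_B = 1.88 mA.
Then V_CE = 7 − 1.88×5.6 − 1.89×0.27 = -4.04 V < 0.2 V — the active assumption fails.
Re-solve with V_CE = 0.2 V. KCL at the emitter: V_E/R_E = (V_BB−0.7−V_E)/R_B + (V_CC−0.2−V_E)/R_C, giving V_E = 0.316 V.
I_C = (V_CC − 0.2 − V_E)/R_C = (6.8 − 0.316)/5.6 = 1.16 mA.
Check: I_B = (5.4 − 0.316)/390 = 0.013 mA, and β·I_B = 1.96 mA > I_C, confirming saturation.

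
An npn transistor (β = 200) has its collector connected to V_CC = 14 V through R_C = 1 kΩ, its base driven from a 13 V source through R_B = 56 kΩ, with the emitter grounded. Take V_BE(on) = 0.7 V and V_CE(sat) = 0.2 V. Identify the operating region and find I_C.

Assume active: I_B = (13 − 0.7)/56 = 0.22 mA, giving I_C = β·I_B = 43.9 mA.
But then V_CE = 14 − 43.9×1 = -29.9 V < V_CE(sat) = 0.2 V — impossible in the active region.
So the transistor is saturated. With V_CE = 0.2 V, I_C = (V_CC − 0.2)/R_C = 13.8/1 = 13.8 mA.
Check: β·I_B = 43.9 mA > I_C = 13.8 mA, confirming saturation.

saturation; I_C ≈ 14 mA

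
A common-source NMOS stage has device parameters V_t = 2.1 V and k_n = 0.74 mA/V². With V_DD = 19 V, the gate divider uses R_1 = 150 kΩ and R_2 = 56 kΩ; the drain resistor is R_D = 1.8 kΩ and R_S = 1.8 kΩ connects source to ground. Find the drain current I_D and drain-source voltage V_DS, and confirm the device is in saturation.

I_D ≈ 0.86 mA, V_DS ≈ 16 V

V_G = V_DD·R_2/(R_1+R_2) = 19×56/206 = 5.17 V.
Assume saturation: I_D = (k_n/2)(V_GS − V_t)² with V_GS = V_G − I_D·R_S = 5.17 − 1.8·I_D.
Substituting gives 1.2·I_D² − 5.08·I_D + 3.48 = 0, with roots I_D = 0.857 or 3.38 mA.
The root I_D = 3.38 mA gives V_GS = -0.924 V ≤ V_t, so take I_D = 0.857 mA.
Then V_GS = 3.62 V and V_DS = V_DD − I_D(R_D+R_S) = 19 − 0.857×3.6 = 15.9 V.
Saturation requires V_DS ≥ V_GS − V_t = 1.52 V; 15.9 ≥ 1.52 ✓.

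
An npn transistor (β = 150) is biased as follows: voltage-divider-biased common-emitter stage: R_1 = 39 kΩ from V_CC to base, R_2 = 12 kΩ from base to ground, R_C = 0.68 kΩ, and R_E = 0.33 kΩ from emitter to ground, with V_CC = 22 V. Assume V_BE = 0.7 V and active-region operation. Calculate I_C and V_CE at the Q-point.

Thevenize the base divider: V_Th = V_CC·R_2/(R_1+R_2) = 22×12/51 = 5.18 V, R_Th = R_1‖R_2 = 9.18 kΩ.
Base-emitter loop: V_Th = I_B·R_Th + V_BE + (β+1)I_B·R_E, so I_B = (5.18 − 0.7) / (9.18 + 151×0.33) = 0.0759 mA.
I_C = β·I_B = 150×0.0759 = 11.4 mA, and I_E = (β+1)I_B = 11.5 mA.
V_CE = V_CC − I_C·R_C − I_E·R_E = 22 − 11.4×0.68 − 11.5×0.33 = 10.5 V.
V_CE = 10.5 V > 0.2 V confirms active-region operation.

I_C ≈ 11 mA, V_CE ≈ 10 V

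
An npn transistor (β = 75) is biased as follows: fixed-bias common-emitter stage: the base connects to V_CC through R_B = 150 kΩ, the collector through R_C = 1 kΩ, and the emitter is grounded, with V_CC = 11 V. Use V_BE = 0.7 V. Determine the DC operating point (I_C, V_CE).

I_C ≈ 5.2 mA, V_CE ≈ 5.8 V

Base loop: V_CC = I_B·R_B + V_BE, so I_B = (11 − 0.7)/150 kΩ = 0.0687 mA.
In the active region I_C = β·I_B = 75 × 0.0687 = 5.15 mA.
Collector loop: V_CE = V_CC − I_C·R_C = 11 − 5.15×1 = 5.85 V.
Since V_CE = 5.85 V > V_CE(sat) ≈ 0.2 V, the transistor is in the active region as assumed.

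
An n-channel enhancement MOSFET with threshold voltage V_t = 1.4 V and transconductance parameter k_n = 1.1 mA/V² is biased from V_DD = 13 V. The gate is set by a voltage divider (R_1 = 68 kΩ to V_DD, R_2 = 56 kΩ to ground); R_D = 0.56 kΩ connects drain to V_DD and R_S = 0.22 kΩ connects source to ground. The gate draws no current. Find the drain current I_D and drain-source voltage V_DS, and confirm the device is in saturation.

V_G = V_DD·R_2/(R_1+R_2) = 13×56/124 = 5.87 V.
Assume saturation: I_D = (k_n/2)(V_GS − V_t)² with V_GS = V_G − I_D·R_S = 5.87 − 0.22·I_D.
Substituting gives 0.0266·I_D² − 2.08·I_D + 11 = 0, with roots I_D = 5.7 or 72.5 mA.
The root I_D = 72.5 mA gives V_GS = -10.1 V ≤ V_t, so take I_D = 5.7 mA.
Then V_GS = 4.62 V and V_DS = V_DD − I_D(R_D+R_S) = 13 − 5.7×0.78 = 8.56 V.
Saturation requires V_DS ≥ V_GS − V_t = 3.22 V; 8.56 ≥ 3.22 ✓.

I_D ≈ 5.7 mA, V_DS ≈ 8.6 V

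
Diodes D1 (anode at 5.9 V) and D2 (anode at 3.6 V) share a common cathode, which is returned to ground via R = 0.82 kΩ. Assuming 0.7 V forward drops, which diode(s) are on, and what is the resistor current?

Assume both conduct. Then node N would need to be at both 5.9−0.7 = 5.2 V and 3.6−0.7 = 2.9 V, which is impossible.
Assume only D1 conducts: V_N = 5.9 − 0.7 = 5.2 V, so I_R = 5.2/0.82 = 6.34 mA.
Check D2: its anode-to-cathode voltage is 3.6 − 5.2 = -1.6 V < 0.7 V, so it is off. The assumption is consistent.

Only D1 conducts; I_R ≈ 6.3 mA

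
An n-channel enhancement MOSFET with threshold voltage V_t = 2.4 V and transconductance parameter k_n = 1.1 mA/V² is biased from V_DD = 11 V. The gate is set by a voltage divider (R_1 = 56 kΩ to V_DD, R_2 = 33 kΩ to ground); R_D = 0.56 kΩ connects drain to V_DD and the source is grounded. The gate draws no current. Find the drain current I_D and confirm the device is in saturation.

I_D ≈ 1.5 mA

V_G = V_DD·R_2/(R_1+R_2) = 11×33/89 = 4.08 V. With the source grounded, V_GS = V_G = 4.08 V.
Assume saturation: I_D = (k_n/2)(V_GS − V_t)² = (1.1/2)×(4.08 − 2.4)² = 0.55×1.68² = 1.55 mA.
V_DS = V_DD − I_D·R_D = 11 − 1.55×0.56 = 10.1 V.
Saturation requires V_DS ≥ V_GS − V_t = 1.68 V; 10.1 ≥ 1.68 ✓.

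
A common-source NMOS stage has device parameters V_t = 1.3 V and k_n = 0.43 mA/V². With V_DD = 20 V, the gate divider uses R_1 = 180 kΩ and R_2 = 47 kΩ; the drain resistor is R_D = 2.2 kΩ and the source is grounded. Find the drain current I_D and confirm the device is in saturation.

I_D ≈ 1.7 mA

V_G = V_DD·R_2/(R_1+R_2) = 20×47/227 = 4.14 V. With the source grounded, V_GS = V_G = 4.14 V.
Assume saturation: I_D = (k_n/2)(V_GS − V_t)² = (0.43/2)×(4.14 − 1.3)² = 0.215×2.84² = 1.74 mA.
V_DS = V_DD − I_D·R_D = 20 − 1.74×2.2 = 16.2 V.
Saturation requires V_DS ≥ V_GS − V_t = 2.84 V; 16.2 ≥ 2.84 ✓.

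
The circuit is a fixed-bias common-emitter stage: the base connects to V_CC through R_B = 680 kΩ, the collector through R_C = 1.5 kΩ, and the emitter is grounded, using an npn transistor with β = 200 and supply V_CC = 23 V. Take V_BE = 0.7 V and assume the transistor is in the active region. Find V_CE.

Base loop: V_CC = I_B·R_B + V_BE, so I_B = (23 − 0.7)/680 kΩ = 0.0328 mA.
In the active region I_C = β·I_B = 200 × 0.0328 = 6.56 mA.
Collector loop: V_CE = V_CC − I_C·R_C = 23 − 6.56×1.5 = 13.2 V.
Since V_CE = 13.2 V > V_CE(sat) ≈ 0.2 V, the transistor is in the active region as assumed.

V_CE ≈ 13 V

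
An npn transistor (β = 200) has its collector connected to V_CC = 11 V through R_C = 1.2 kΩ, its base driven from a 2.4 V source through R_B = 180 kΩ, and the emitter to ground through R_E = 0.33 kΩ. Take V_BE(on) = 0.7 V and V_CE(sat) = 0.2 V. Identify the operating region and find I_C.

active; I_C ≈ 1.4 mA

Assume active. Base-emitter loop: I_B = (V_BB − V_BE)/(R_B + (β+1)R_E) = (2.4 − 0.7)/(180 + 201×0.33) = 0.0069 mA.
I_C = β·I_B = 200×0.0069 = 1.38 mA.
V_CE = V_CC − I_C·R_C − I_E·R_E = 11 − 1.38×1.2 − 1.39×0.33 = 8.89 V > V_CE(sat), so the active-region assumption holds.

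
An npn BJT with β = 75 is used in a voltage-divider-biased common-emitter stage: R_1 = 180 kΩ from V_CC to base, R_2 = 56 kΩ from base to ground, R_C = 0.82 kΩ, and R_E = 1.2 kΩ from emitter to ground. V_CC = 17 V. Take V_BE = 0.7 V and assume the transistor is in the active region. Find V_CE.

Thevenize the base divider: V_Th = V_CC·R_2/(R_1+R_2) = 17×56/236 = 4.03 V, R_Th = R_1‖R_2 = 42.7 kΩ.
Base-emitter loop: V_Th = I_B·R_Th + V_BE + (β+1)I_B·R_E, so I_B = (4.03 − 0.7) / (42.7 + 76×1.2) = 0.0249 mA.
I_C = β·I_B = 75×0.0249 = 1.87 mA, and I_E = (β+1)I_B = 1.89 mA.
V_CE = V_CC − I_C·R_C − I_E·R_E = 17 − 1.87×0.82 − 1.89×1.2 = 13.2 V.
V_CE = 13.2 V > 0.2 V confirms active-region operation.

V_CE ≈ 13 V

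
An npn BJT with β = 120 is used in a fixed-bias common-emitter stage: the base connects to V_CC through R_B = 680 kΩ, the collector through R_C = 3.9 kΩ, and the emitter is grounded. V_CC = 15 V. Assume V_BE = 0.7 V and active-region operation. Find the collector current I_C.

I_C ≈ 2.5 mA

Base loop: V_CC = I_B·R_B + V_BE, so I_B = (15 − 0.7)/680 kΩ = 0.021 mA.
In the active region I_C = β·I_B = 120 × 0.021 = 2.52 mA.
Collector loop: V_CE = V_CC − I_C·R_C = 15 − 2.52×3.9 = 5.16 V.
Since V_CE = 5.16 V > V_CE(sat) ≈ 0.2 V, the transistor is in the active region as assumed.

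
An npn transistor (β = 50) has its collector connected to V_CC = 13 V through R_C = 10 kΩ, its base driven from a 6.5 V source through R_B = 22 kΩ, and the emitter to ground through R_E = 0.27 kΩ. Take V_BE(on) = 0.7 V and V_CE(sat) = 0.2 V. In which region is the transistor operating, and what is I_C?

saturation; I_C ≈ 1.2 mA

Assume active: I_B = (6.5 − 0.7)/(22 + 51×0.27) = 0.162 mA, I_C = β·I_B = 8.11 mA.
Then V_CE = 13 − 8.11×10 − 8.27×0.27 = -70.3 V < 0.2 V — the active assumption fails.
Re-solve with V_CE = 0.2 V. KCL at the emitter: V_E/R_E = (V_BB−0.7−V_E)/R_B + (V_CC−0.2−V_E)/R_C, giving V_E = 0.401 V.
I_C = (V_CC − 0.2 − V_E)/R_C = (12.8 − 0.401)/10 = 1.24 mA.
Check: I_B = (5.8 − 0.401)/22 = 0.245 mA, and β·I_B = 12.3 mA > I_C, confirming saturation.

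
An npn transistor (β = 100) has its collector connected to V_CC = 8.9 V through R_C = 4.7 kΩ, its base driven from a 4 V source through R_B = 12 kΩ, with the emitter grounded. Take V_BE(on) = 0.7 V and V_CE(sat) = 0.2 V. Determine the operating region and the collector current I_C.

Assume active: I_B = (4 − 0.7)/12 = 0.275 mA, giving I_C = β·I_B = 27.5 mA.
But then V_CE = 8.9 − 27.5×4.7 = -120 V < V_CE(sat) = 0.2 V — impossible in the active region.
So the transistor is saturated. With V_CE = 0.2 V, I_C = (V_CC − 0.2)/R_C = 8.7/4.7 = 1.85 mA.
Check: β·I_B = 27.5 mA > I_C = 1.85 mA, confirming saturation.

saturation; I_C ≈ 1.9 mA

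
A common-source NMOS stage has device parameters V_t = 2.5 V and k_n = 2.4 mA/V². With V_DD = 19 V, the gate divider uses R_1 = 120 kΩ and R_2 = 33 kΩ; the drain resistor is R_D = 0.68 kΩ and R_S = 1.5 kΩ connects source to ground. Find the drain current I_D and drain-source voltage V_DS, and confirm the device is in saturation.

I_D ≈ 0.6 mA, V_DS ≈ 18 V

V_G = V_DD·R_2/(R_1+R_2) = 19×33/153 = 4.1 V.
Assume saturation: I_D = (k_n/2)(V_GS − V_t)² with V_GS = V_G − I_D·R_S = 4.1 − 1.5·I_D.
Substituting gives 2.7·I_D² − 6.75·I_D + 3.06 = 0, with roots I_D = 0.596 or 1.91 mA.
The root I_D = 1.91 mA gives V_GS = 1.24 V ≤ V_t, so take I_D = 0.596 mA.
Then V_GS = 3.2 V and V_DS = V_DD − I_D(R_D+R_S) = 19 − 0.596×2.18 = 17.7 V.
Saturation requires V_DS ≥ V_GS − V_t = 0.705 V; 17.7 ≥ 0.705 ✓.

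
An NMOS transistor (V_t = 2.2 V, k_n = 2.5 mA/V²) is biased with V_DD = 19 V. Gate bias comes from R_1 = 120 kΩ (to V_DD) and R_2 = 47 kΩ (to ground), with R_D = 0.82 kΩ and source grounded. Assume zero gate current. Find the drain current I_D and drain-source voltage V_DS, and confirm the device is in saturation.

V_G = V_DD·R_2/(R_1+R_2) = 19×47/167 = 5.35 V. With the source grounded, V_GS = V_G = 5.35 V.
Assume saturation: I_D = (k_n/2)(V_GS − V_t)² = (2.5/2)×(5.35 − 2.2)² = 1.25×3.15² = 12.4 mA.
V_DS = V_DD − I_D·R_D = 19 − 12.4×0.82 = 8.85 V.
Saturation requires V_DS ≥ V_GS − V_t = 3.15 V; 8.85 ≥ 3.15 ✓.

I_D ≈ 12 mA, V_DS ≈ 8.8 V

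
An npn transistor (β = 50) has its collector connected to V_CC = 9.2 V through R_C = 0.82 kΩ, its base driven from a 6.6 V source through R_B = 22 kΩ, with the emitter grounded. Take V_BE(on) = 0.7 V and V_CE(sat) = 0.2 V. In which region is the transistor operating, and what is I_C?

saturation; I_C ≈ 11 mA

Assume active: I_B = (6.6 − 0.7)/22 = 0.268 mA, giving I_C = β·I_B = 13.4 mA.
But then V_CE = 9.2 − 13.4×0.82 = -1.8 V < V_CE(sat) = 0.2 V — impossible in the active region.
So the transistor is saturated. With V_CE = 0.2 V, I_C = (V_CC − 0.2)/R_C = 9/0.82 = 11 mA.
Check: β·I_B = 13.4 mA > I_C = 11 mA, confirming saturation.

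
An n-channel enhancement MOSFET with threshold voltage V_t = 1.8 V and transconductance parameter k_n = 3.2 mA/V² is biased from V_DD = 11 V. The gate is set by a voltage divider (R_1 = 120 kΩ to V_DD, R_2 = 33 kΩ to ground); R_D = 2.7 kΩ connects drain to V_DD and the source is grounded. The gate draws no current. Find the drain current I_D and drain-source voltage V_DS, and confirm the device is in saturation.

I_D ≈ 0.52 mA, V_DS ≈ 9.6 V

V_G = V_DD·R_2/(R_1+R_2) = 11×33/153 = 2.37 V. With the source grounded, V_GS = V_G = 2.37 V.
Assume saturation: I_D = (k_n/2)(V_GS − V_t)² = (3.2/2)×(2.37 − 1.8)² = 1.6×0.573² = 0.524 mA.
V_DS = V_DD − I_D·R_D = 11 − 0.524×2.7 = 9.58 V.
Saturation requires V_DS ≥ V_GS − V_t = 0.573 V; 9.58 ≥ 0.573 ✓.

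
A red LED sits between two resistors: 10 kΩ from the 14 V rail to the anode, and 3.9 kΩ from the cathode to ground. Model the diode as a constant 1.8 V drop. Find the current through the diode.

I ≈ 0.88 mA

The two resistors are in series with the diode, so KVL gives 14 = I·10 + 1.8 + I·3.9.
I = (14 − 1.8) / (10 + 3.9) kΩ = 12.2 / 13.9 = 0.878 mA.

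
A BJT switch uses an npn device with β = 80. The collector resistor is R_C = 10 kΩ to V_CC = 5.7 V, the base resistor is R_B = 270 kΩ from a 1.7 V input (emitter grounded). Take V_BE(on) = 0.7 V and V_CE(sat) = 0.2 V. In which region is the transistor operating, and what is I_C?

active; I_C ≈ 0.3 mA

Assume active. Base-emitter loop: I_B = (V_BB − V_BE)/R_B = (1.7 − 0.7)/270 = 0.0037 mA.
I_C = β·I_B = 80×0.0037 = 0.296 mA.
V_CE = V_CC − I_C·R_C = 5.7 − 0.296×10 = 2.74 V > V_CE(sat), so the active-region assumption holds.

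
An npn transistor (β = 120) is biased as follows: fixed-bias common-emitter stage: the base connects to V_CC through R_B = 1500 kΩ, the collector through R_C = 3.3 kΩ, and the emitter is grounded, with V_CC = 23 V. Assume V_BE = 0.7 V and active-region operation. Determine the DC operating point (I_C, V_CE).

I_C ≈ 1.8 mA, V_CE ≈ 17 V

Base loop: V_CC = I_B·R_B + V_BE, so I_B = (23 − 0.7)/1500 kΩ = 0.0149 mA.
In the active region I_C = β·I_B = 120 × 0.0149 = 1.78 mA.
Collector loop: V_CE = V_CC − I_C·R_C = 23 − 1.78×3.3 = 17.1 V.
Since V_CE = 17.1 V > V_CE(sat) ≈ 0.2 V, the transistor is in the active region as assumed.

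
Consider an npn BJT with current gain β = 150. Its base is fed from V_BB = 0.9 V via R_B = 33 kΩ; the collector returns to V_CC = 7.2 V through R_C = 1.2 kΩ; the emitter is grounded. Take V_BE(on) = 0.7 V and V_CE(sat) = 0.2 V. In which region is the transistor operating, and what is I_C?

Assume active. Base-emitter loop: I_B = (V_BB − V_BE)/R_B = (0.9 − 0.7)/33 = 0.00606 mA.
I_C = β·I_B = 150×0.00606 = 0.909 mA.
V_CE = V_CC − I_C·R_C = 7.2 − 0.909×1.2 = 6.11 V > V_CE(sat), so the active-region assumption holds.

active; I_C ≈ 0.91 mA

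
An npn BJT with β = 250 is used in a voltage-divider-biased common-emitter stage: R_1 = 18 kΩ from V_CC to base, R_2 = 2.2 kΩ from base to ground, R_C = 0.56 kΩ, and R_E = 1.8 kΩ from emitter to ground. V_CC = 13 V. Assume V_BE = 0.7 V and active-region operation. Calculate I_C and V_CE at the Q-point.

I_C ≈ 0.39 mA, V_CE ≈ 12 V

Thevenize the base divider: V_Th = V_CC·R_2/(R_1+R_2) = 13×2.2/20.2 = 1.42 V, R_Th = R_1‖R_2 = 1.96 kΩ.
Base-emitter loop: V_Th = I_B·R_Th + V_BE + (β+1)I_B·R_E, so I_B = (1.42 − 0.7) / (1.96 + 251×1.8) = 0.00158 mA.
I_C = β·I_B = 250×0.00158 = 0.394 mA, and I_E = (β+1)I_B = 0.396 mA.
V_CE = V_CC − I_C·R_C − I_E·R_E = 13 − 0.394×0.56 − 0.396×1.8 = 12.1 V.
V_CE = 12.1 V > 0.2 V confirms active-region operation.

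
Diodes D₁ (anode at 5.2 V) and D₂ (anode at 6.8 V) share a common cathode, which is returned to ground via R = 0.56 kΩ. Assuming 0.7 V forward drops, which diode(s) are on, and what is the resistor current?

Assume both conduct. Then node N would need to be at both 5.2−0.7 = 4.5 V and 6.8−0.7 = 6.1 V, which is impossible.
Assume only D₂ conducts: V_N = 6.8 − 0.7 = 6.1 V, so I_R = 6.1/0.56 = 10.9 mA.
Check D₁: its anode-to-cathode voltage is 5.2 − 6.1 = -0.9 V < 0.7 V, so it is off. The assumption is consistent.

Only D₂ conducts; I_R ≈ 11 mA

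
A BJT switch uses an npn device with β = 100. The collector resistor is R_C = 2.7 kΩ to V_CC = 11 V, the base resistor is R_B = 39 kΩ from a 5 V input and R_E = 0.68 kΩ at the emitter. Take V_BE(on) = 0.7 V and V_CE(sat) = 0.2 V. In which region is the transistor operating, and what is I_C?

Assume active: I_B = (5 − 0.7)/(39 + 101×0.68) = 0.0399 mA, I_C = β·I_B = 3.99 mA.
Then V_CE = 11 − 3.99×2.7 − 4.03×0.68 = -2.52 V < 0.2 V — the active assumption fails.
Re-solve with V_CE = 0.2 V. KCL at the emitter: V_E/R_E = (V_BB−0.7−V_E)/R_B + (V_CC−0.2−V_E)/R_C, giving V_E = 2.2 V.
I_C = (V_CC − 0.2 − V_E)/R_C = (10.8 − 2.2)/2.7 = 3.18 mA.
Check: I_B = (4.3 − 2.2)/39 = 0.0538 mA, and β·I_B = 5.38 mA > I_C, confirming saturation.

saturation; I_C ≈ 3.2 mA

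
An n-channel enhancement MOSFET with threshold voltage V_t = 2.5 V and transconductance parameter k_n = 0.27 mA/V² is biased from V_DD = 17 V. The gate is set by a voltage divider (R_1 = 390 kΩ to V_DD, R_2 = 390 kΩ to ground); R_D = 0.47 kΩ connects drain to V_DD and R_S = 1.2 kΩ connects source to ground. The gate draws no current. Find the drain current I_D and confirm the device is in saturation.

V_G = V_DD·R_2/(R_1+R_2) = 17×390/780 = 8.5 V.
Assume saturation: I_D = (k_n/2)(V_GS − V_t)² with V_GS = V_G − I_D·R_S = 8.5 − 1.2·I_D.
Substituting gives 0.194·I_D² − 2.94·I_D + 4.86 = 0, with roots I_D = 1.89 or 13.3 mA.
The root I_D = 13.3 mA gives V_GS = -7.41 V ≤ V_t, so take I_D = 1.89 mA.
Then V_GS = 6.24 V and V_DS = V_DD − I_D(R_D+R_S) = 17 − 1.89×1.67 = 13.9 V.
Saturation requires V_DS ≥ V_GS − V_t = 3.74 V; 13.9 ≥ 3.74 ✓.

I_D ≈ 1.9 mA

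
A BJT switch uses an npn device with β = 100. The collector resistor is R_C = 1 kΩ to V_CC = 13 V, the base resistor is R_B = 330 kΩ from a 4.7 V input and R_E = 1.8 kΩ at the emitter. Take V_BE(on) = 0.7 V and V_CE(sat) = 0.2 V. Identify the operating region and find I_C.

active; I_C ≈ 0.78 mA

Assume active. Base-emitter loop: I_B = (V_BB − V_BE)/(R_B + (β+1)R_E) = (4.7 − 0.7)/(330 + 101×1.8) = 0.00782 mA.
I_C = β·I_B = 100×0.00782 = 0.782 mA.
V_CE = V_CC − I_C·R_C − I_E·R_E = 13 − 0.782×1 − 0.789×1.8 = 10.8 V > V_CE(sat), so the active-region assumption holds.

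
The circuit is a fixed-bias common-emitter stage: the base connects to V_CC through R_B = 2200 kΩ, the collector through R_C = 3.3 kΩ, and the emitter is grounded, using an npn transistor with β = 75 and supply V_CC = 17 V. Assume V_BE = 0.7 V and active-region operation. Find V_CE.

Base loop: V_CC = I_B·R_B + V_BE, so I_B = (17 − 0.7)/2200 kΩ = 0.00741 mA.
In the active region I_C = β·I_B = 75 × 0.00741 = 0.556 mA.
Collector loop: V_CE = V_CC − I_C·R_C = 17 − 0.556×3.3 = 15.2 V.
Since V_CE = 15.2 V > V_CE(sat) ≈ 0.2 V, the transistor is in the active region as assumed.

V_CE ≈ 15 V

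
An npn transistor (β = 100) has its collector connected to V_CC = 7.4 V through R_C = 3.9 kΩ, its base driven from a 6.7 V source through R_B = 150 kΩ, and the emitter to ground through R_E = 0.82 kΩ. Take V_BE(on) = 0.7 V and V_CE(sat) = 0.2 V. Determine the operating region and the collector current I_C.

Assume active: I_B = (6.7 − 0.7)/(150 + 101×0.82) = 0.0258 mA, I_C = β·I_B = 2.58 mA.
Then V_CE = 7.4 − 2.58×3.9 − 2.6×0.82 = -4.79 V < 0.2 V — the active assumption fails.
Re-solve with V_CE = 0.2 V. KCL at the emitter: V_E/R_E = (V_BB−0.7−V_E)/R_B + (V_CC−0.2−V_E)/R_C, giving V_E = 1.27 V.
I_C = (V_CC − 0.2 − V_E)/R_C = (7.2 − 1.27)/3.9 = 1.52 mA.
Check: I_B = (6 − 1.27)/150 = 0.0315 mA, and β·I_B = 3.15 mA > I_C, confirming saturation.

saturation; I_C ≈ 1.5 mA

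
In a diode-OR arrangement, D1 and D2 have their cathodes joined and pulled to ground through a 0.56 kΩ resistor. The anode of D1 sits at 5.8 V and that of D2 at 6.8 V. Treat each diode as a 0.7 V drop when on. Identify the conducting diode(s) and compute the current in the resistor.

Assume both conduct. Then node N would need to be at both 5.8−0.7 = 5.1 V and 6.8−0.7 = 6.1 V, which is impossible.
Assume only D2 conducts: V_N = 6.8 − 0.7 = 6.1 V, so I_R = 6.1/0.56 = 10.9 mA.
Check D1: its anode-to-cathode voltage is 5.8 − 6.1 = -0.3 V < 0.7 V, so it is off. The assumption is consistent.

Only D2 conducts; I_R ≈ 11 mA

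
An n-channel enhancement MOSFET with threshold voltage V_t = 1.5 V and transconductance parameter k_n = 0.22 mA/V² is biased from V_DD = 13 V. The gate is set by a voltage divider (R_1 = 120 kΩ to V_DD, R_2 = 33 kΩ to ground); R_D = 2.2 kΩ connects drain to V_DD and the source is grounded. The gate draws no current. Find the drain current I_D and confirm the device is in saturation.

V_G = V_DD·R_2/(R_1+R_2) = 13×33/153 = 2.8 V. With the source grounded, V_GS = V_G = 2.8 V.
Assume saturation: I_D = (k_n/2)(V_GS − V_t)² = (0.22/2)×(2.8 − 1.5)² = 0.11×1.3² = 0.187 mA.
V_DS = V_DD − I_D·R_D = 13 − 0.187×2.2 = 12.6 V.
Saturation requires V_DS ≥ V_GS − V_t = 1.3 V; 12.6 ≥ 1.3 ✓.

I_D ≈ 0.19 mA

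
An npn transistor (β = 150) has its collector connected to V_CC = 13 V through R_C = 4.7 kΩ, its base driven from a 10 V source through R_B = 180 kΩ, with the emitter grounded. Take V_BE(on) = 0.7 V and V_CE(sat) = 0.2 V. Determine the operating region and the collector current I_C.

saturation; I_C ≈ 2.7 mA

Assume active: I_B = (10 − 0.7)/180 = 0.0517 mA, giving I_C = β·I_B = 7.75 mA.
But then V_CE = 13 − 7.75×4.7 = -23.4 V < V_CE(sat) = 0.2 V — impossible in the active region.
So the transistor is saturated. With V_CE = 0.2 V, I_C = (V_CC − 0.2)/R_C = 12.8/4.7 = 2.72 mA.
Check: β·I_B = 7.75 mA > I_C = 2.72 mA, confirming saturation.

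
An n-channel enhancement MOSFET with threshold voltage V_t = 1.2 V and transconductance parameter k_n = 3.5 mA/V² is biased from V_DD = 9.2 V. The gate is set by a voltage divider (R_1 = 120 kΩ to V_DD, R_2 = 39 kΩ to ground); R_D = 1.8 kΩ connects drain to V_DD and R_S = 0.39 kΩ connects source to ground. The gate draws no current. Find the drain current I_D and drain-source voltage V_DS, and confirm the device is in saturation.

V_G = V_DD·R_2/(R_1+R_2) = 9.2×39/159 = 2.26 V.
Assume saturation: I_D = (k_n/2)(V_GS − V_t)² with V_GS = V_G − I_D·R_S = 2.26 − 0.39·I_D.
Substituting gives 0.266·I_D² − 2.44·I_D + 1.95 = 0, with roots I_D = 0.885 or 8.29 mA.
The root I_D = 8.29 mA gives V_GS = -0.976 V ≤ V_t, so take I_D = 0.885 mA.
Then V_GS = 1.91 V and V_DS = V_DD − I_D(R_D+R_S) = 9.2 − 0.885×2.19 = 7.26 V.
Saturation requires V_DS ≥ V_GS − V_t = 0.711 V; 7.26 ≥ 0.711 ✓.

I_D ≈ 0.89 mA, V_DS ≈ 7.3 V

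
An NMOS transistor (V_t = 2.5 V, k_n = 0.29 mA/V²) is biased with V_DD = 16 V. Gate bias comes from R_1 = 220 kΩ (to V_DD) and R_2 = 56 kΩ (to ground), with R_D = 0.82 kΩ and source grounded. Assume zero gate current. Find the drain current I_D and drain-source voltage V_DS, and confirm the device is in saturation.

I_D ≈ 0.081 mA, V_DS ≈ 16 V

V_G = V_DD·R_2/(R_1+R_2) = 16×56/276 = 3.25 V. With the source grounded, V_GS = V_G = 3.25 V.
Assume saturation: I_D = (k_n/2)(V_GS − V_t)² = (0.29/2)×(3.25 − 2.5)² = 0.145×0.746² = 0.0808 mA.
V_DS = V_DD − I_D·R_D = 16 − 0.0808×0.82 = 15.9 V.
Saturation requires V_DS ≥ V_GS − V_t = 0.746 V; 15.9 ≥ 0.746 ✓.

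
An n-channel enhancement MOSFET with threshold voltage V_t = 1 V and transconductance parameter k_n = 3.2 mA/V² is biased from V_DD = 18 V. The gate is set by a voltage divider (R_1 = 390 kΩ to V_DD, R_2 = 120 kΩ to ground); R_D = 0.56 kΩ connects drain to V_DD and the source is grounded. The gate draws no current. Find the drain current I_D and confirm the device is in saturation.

I_D ≈ 17 mA

V_G = V_DD·R_2/(R_1+R_2) = 18×120/510 = 4.24 V. With the source grounded, V_GS = V_G = 4.24 V.
Assume saturation: I_D = (k_n/2)(V_GS − V_t)² = (3.2/2)×(4.24 − 1)² = 1.6×3.24² = 16.7 mA.
V_DS = V_DD − I_D·R_D = 18 − 16.7×0.56 = 8.62 V.
Saturation requires V_DS ≥ V_GS − V_t = 3.24 V; 8.62 ≥ 3.24 ✓.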